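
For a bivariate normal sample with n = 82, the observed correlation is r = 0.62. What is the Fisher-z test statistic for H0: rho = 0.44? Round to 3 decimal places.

Fisher z: atanh(0.62) = 0.725005, atanh(0.44) = 0.472231
z = (z_r − z_0)·√(n−3) = (0.725005 − 0.472231)·√79 = 0.252774 · 8.888194 = 2.247

2.247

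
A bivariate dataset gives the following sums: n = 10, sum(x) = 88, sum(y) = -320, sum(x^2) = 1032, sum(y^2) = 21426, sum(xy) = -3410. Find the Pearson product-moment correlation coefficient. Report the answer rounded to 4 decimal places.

S_xy = nΣxy − ΣxΣy = 10·(-3410) − 88·(-320) = -34100 − (-28160) = -5940
S_xx = nΣx² − (Σx)² = 10·1032 − 88² = 10320 − 7744 = 2576
S_yy = nΣy² − (Σy)² = 10·21426 − (-320)² = 214260 − 102400 = 111860
r = S_xy / √(S_xx·S_yy) = -5940 / √(2576·111860) = -5940 / √288151360 = -5940 / 16975.0216 = -0.3499

-0.3499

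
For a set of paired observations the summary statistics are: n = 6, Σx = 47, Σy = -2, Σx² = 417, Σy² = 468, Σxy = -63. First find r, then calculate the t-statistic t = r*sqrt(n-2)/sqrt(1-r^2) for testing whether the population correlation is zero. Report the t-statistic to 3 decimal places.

S_xy = nΣxy − ΣxΣy = 6·(-63) − 47·(-2) = -378 − (-94) = -284
S_xx = nΣx² − (Σx)² = 6·417 − 47² = 2502 − 2209 = 293
S_yy = nΣy² − (Σy)² = 6·468 − (-2)² = 2808 − 4 = 2804
r = S_xy / √(S_xx·S_yy) = -284 / √(293·2804) = -284 / √821572 = -284 / 906.4061 = -0.3133
t = r·√(n−2)/√(1−r²) = -0.3133·√4 / √(1−0.098157) = -0.626600 / 0.949654 = -0.660

-0.660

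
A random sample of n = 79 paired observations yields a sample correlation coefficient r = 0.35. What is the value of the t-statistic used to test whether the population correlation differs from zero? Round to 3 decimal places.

1 − r² = 1 − 0.1225 = 0.8775;  √(1−r²) = 0.936750
√(n−2) = √77 = 8.774964
t = r·√(n−2)/√(1−r²) = 0.35 · 8.774964 / 0.936750 = 3.279

3.279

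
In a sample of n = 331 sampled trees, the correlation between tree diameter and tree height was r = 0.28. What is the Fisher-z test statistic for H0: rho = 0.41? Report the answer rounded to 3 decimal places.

z_r = atanh(0.28) = 0.287682,  z_0 = atanh(0.41) = 0.435611
SE = 1/√(n−3) = 1/√328 = 0.055216
z = (z_r − z_0)/SE = (0.287682 − 0.435611) / 0.055216 = -0.147929 / 0.055216 = -2.679

-2.679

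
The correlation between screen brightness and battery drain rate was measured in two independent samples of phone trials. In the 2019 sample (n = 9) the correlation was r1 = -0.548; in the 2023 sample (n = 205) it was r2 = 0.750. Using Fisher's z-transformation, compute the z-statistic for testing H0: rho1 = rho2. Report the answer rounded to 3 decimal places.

-3.834

Fisher z-transforms: z1 = atanh(-0.548) = -0.615518, z2 = atanh(0.750) = 0.972955; difference d = -1.588473
Var(d) = 1/6 + 1/202 = 0.1666667 + 0.0049505 = 0.1716172
z = d/√Var(d) = -1.588473 / √0.1716172 = -1.588473 / 0.414267 = -3.834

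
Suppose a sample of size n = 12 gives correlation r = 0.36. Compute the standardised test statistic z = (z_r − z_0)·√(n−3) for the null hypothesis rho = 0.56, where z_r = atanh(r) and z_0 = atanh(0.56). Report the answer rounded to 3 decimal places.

-0.768

Fisher z: atanh(0.36) = 0.376886, atanh(0.56) = 0.632833
z = (z_r − z_0)·√(n−3) = (0.376886 − 0.632833)·√9 = -0.255947 · 3.000000 = -0.768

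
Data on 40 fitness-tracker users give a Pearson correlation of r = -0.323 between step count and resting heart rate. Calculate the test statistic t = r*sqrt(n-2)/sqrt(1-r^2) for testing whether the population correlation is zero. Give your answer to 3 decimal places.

-2.104

t = r·√(n−2) / √(1−r²) with r = -0.323, n = 40
  = -0.323·√38 / √(1 − 0.104329)
  = -0.323·6.164414 / 0.946399
  = -1.991106 / 0.946399 = -2.104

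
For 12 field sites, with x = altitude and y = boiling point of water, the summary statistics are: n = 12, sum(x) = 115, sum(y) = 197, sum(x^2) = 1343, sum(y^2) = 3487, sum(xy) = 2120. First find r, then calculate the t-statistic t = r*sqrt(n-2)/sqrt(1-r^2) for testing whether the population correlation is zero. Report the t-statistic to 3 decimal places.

Numerator: nΣxy − (Σx)(Σy) = 12·2120 − (115)(197) = 2785
Denominator: √[(nΣx²−(Σx)²)(nΣy²−(Σy)²)]
  nΣx²−(Σx)² = 12·1343 − 13225 = 2891;  nΣy²−(Σy)² = 12·3487 − 38809 = 3035
  √(2891·3035) = √8774185 = 2962.1251
r = 2785 / 2962.1251 = 0.9402
t = r·√(n−2)/√(1−r²) = 0.9402·√10 / √(1−0.883976) = 2.973173 / 0.340623 = 8.729

8.729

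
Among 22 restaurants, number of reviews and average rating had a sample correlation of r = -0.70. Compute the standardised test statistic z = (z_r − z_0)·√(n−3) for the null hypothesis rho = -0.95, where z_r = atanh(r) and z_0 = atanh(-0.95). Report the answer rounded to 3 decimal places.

4.204

Fisher z: atanh(-0.70) = -0.867301, atanh(-0.95) = -1.831781
z = (z_r − z_0)·√(n−3) = (-0.867301 − (-1.831781))·√19 = 0.964480 · 4.358899 = 4.204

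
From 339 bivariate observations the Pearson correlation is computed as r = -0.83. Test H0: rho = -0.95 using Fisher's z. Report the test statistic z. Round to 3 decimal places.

11.798

z_r = atanh(-0.83) = -1.188136,  z_0 = atanh(-0.95) = -1.831781
SE = 1/√(n−3) = 1/√336 = 0.054554
z = (z_r − z_0)/SE = (-1.188136 − (-1.831781)) / 0.054554 = 0.643645 / 0.054554 = 11.798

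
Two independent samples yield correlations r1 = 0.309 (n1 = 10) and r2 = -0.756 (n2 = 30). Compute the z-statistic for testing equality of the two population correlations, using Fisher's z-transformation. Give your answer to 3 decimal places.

z1 = atanh(0.309) = 0.319439,  z2 = atanh(-0.756) = -0.986813
SE = √(1/(n1−3) + 1/(n2−3)) = √(1/7 + 1/27) = √(0.1428571 + 0.0370370) = √0.1798941 = 0.424139
z = (z1 − z2)/SE = (0.319439 − (-0.986813)) / 0.424139 = 1.306252 / 0.424139 = 3.080

3.080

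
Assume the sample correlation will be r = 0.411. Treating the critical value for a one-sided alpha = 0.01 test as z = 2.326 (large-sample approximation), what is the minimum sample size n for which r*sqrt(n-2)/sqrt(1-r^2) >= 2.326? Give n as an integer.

29

r√(n−2)/√(1−r²) ≥ 2.326  ⇔  n−2 ≥ (2.326)²·(1−r²)/r²
(1−r²)/r² = (1−0.168921)/0.168921 = 4.9199
n ≥ 2 + 5.410276·4.9199 = 2 + 26.6180 = 28.6180
⌈28.6180⌉ = 29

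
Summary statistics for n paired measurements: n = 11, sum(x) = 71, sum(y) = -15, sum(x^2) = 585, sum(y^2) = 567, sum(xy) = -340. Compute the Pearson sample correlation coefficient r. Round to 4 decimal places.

-0.9240

S_xy = nΣxy − ΣxΣy = 11·(-340) − 71·(-15) = -3740 − (-1065) = -2675
S_xx = nΣx² − (Σx)² = 11·585 − 71² = 6435 − 5041 = 1394
S_yy = nΣy² − (Σy)² = 11·567 − (-15)² = 6237 − 225 = 6012
r = S_xy / √(S_xx·S_yy) = -2675 / √(1394·6012) = -2675 / √8380728 = -2675 / 2894.9487 = -0.9240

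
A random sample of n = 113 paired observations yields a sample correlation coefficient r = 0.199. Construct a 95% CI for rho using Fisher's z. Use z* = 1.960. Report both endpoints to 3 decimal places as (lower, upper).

z_r = atanh(0.199) = 0.201691;  SE = 1/√(n−3) = 1/√110 = 0.095346
z-limits: 0.201691 ± 1.960·0.095346 = 0.201691 ± 0.186878 = [0.014813, 0.388569]
ρ-limits: (tanh 0.014813, tanh 0.388569) = (0.015, 0.370)

(0.015, 0.370)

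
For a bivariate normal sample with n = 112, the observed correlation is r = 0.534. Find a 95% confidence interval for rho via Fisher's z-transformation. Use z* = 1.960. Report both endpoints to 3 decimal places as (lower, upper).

z_r = atanh(0.534) = 0.595724;  SE = 1/√(n−3) = 1/√109 = 0.095783
z-limits: 0.595724 ± 1.960·0.095783 = 0.595724 ± 0.187735 = [0.407989, 0.783459]
ρ-limits: (tanh 0.407989, tanh 0.783459) = (0.387, 0.655)

(0.387, 0.655)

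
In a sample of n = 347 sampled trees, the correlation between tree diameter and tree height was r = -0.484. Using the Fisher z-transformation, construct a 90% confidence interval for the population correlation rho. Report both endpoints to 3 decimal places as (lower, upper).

Fisher z: z_r = atanh(r) = ½·ln((1+(-0.484))/(1−(-0.484))) = -0.528195
SE(z) = 1/√(n−3) = 1/√344 = 0.053916
90% ⇒ z* = 1.645; margin = 1.645·0.053916 = 0.088692
CI on z-scale: (-0.616887, -0.439503)
Back-transform: tanh(-0.616887) = -0.548957, tanh(-0.439503) = -0.413232

(-0.549, -0.413)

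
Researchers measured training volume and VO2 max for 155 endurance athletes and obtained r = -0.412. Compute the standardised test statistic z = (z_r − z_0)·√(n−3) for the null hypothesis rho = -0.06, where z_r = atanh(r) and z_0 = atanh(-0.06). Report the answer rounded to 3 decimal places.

-4.660

Fisher z: atanh(-0.412) = -0.438018, atanh(-0.06) = -0.060072
z = (z_r − z_0)·√(n−3) = (-0.438018 − (-0.060072))·√152 = -0.377946 · 12.328828 = -4.660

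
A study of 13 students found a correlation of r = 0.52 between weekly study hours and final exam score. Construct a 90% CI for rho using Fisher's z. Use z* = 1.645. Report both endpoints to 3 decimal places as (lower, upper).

Fisher z: z_r = atanh(r) = ½·ln((1+0.52)/(1−0.52)) = 0.576340
SE(z) = 1/√(n−3) = 1/√10 = 0.316228
90% ⇒ z* = 1.645; margin = 1.645·0.316228 = 0.520195
CI on z-scale: (0.056145, 1.096535)
Back-transform: tanh(0.056145) = 0.056086, tanh(1.096535) = 0.799251

(0.056, 0.799)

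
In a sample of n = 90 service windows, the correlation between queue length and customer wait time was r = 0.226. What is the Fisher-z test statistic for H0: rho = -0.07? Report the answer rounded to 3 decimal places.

z_r = atanh(0.226) = 0.229970,  z_0 = atanh(-0.07) = -0.070115
SE = 1/√(n−3) = 1/√87 = 0.107211
z = (z_r − z_0)/SE = (0.229970 − (-0.070115)) / 0.107211 = 0.300085 / 0.107211 = 2.799

2.799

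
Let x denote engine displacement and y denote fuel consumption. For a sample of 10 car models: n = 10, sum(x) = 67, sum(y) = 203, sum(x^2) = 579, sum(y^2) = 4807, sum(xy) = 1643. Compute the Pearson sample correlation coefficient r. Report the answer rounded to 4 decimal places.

0.9469

Numerator: nΣxy − (Σx)(Σy) = 10·1643 − (67)(203) = 2829
Denominator: √[(nΣx²−(Σx)²)(nΣy²−(Σy)²)]
  nΣx²−(Σx)² = 10·579 − 4489 = 1301;  nΣy²−(Σy)² = 10·4807 − 41209 = 6861
  √(1301·6861) = √8926161 = 2987.6682
r = 2829 / 2987.6682 = 0.9469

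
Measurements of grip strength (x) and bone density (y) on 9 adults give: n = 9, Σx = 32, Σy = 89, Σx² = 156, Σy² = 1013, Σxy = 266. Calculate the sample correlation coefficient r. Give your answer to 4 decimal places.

-0.6734

Numerator: nΣxy − (Σx)(Σy) = 9·266 − (32)(89) = -454
Denominator: √[(nΣx²−(Σx)²)(nΣy²−(Σy)²)]
  nΣx²−(Σx)² = 9·156 − 1024 = 380;  nΣy²−(Σy)² = 9·1013 − 7921 = 1196
  √(380·1196) = √454480 = 674.1513
r = -454 / 674.1513 = -0.6734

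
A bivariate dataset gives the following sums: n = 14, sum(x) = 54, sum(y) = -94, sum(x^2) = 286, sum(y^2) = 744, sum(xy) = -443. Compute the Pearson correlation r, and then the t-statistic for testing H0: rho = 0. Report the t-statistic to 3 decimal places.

-5.807

Numerator: nΣxy − (Σx)(Σy) = 14·(-443) − (54)(-94) = -1126
Denominator: √[(nΣx²−(Σx)²)(nΣy²−(Σy)²)]
  nΣx²−(Σx)² = 14·286 − 2916 = 1088;  nΣy²−(Σy)² = 14·744 − 8836 = 1580
  √(1088·1580) = √1719040 = 1311.1217
r = -1126 / 1311.1217 = -0.8588
t = r·√(n−2)/√(1−r²) = -0.8588·√12 / √(1−0.737537) = -2.974970 / 0.512311 = -5.807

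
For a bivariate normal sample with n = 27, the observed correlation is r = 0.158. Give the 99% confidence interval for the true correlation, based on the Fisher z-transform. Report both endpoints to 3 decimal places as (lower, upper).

(-0.351, 0.595)

Fisher z: z_r = atanh(r) = ½·ln((1+0.158)/(1−0.158)) = 0.159335
SE(z) = 1/√(n−3) = 1/√24 = 0.204124
99% ⇒ z* = 2.576; margin = 2.576·0.204124 = 0.525823
CI on z-scale: (-0.366488, 0.685158)
Back-transform: tanh(-0.366488) = -0.350916, tanh(0.685158) = 0.594862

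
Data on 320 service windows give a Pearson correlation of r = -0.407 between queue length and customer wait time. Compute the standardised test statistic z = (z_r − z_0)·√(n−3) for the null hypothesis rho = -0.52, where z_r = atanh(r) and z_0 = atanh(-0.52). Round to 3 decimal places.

2.570

z_r = atanh(-0.407) = -0.432010,  z_0 = atanh(-0.52) = -0.576340
SE = 1/√(n−3) = 1/√317 = 0.056166
z = (z_r − z_0)/SE = (-0.432010 − (-0.576340)) / 0.056166 = 0.144330 / 0.056166 = 2.570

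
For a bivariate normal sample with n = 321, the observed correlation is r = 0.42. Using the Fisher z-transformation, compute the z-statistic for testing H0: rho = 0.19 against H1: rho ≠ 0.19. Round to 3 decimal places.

Fisher z: atanh(0.42) = 0.447692, atanh(0.19) = 0.192337
z = (z_r − z_0)·√(n−3) = (0.447692 − 0.192337)·√318 = 0.255355 · 17.832555 = 4.554

4.554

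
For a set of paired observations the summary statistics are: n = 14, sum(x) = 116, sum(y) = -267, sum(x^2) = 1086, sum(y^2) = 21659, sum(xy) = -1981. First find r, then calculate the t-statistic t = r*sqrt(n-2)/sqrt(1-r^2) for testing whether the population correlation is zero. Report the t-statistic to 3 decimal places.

0.564

Numerator: nΣxy − (Σx)(Σy) = 14·(-1981) − (116)(-267) = 3238
Denominator: √[(nΣx²−(Σx)²)(nΣy²−(Σy)²)]
  nΣx²−(Σx)² = 14·1086 − 13456 = 1748;  nΣy²−(Σy)² = 14·21659 − 71289 = 231937
  √(1748·231937) = √405425876 = 20135.1900
r = 3238 / 20135.1900 = 0.1608
t = r·√(n−2)/√(1−r²) = 0.1608·√12 / √(1−0.025857) = 0.557028 / 0.986987 = 0.564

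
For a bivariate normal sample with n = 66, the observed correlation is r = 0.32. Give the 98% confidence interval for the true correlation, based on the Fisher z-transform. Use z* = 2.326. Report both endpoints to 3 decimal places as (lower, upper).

(0.039, 0.554)

Fisher z: z_r = atanh(r) = ½·ln((1+0.32)/(1−0.32)) = 0.331647
SE(z) = 1/√(n−3) = 1/√63 = 0.125988
98% ⇒ z* = 2.326; margin = 2.326·0.125988 = 0.293048
CI on z-scale: (0.038599, 0.624695)
Back-transform: tanh(0.038599) = 0.038580, tanh(0.624695) = 0.554388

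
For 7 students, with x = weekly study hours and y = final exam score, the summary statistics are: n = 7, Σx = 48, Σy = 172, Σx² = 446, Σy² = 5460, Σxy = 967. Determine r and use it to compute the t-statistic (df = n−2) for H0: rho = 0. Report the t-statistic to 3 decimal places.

-1.509

S_xy = nΣxy − ΣxΣy = 7·967 − 48·172 = 6769 − 8256 = -1487
S_xx = nΣx² − (Σx)² = 7·446 − 48² = 3122 − 2304 = 818
S_yy = nΣy² − (Σy)² = 7·5460 − 172² = 38220 − 29584 = 8636
r = S_xy / √(S_xx·S_yy) = -1487 / √(818·8636) = -1487 / √7064248 = -1487 / 2657.8653 = -0.5595
t = r·√(n−2)/√(1−r²) = -0.5595·√5 / √(1−0.313040) = -1.251080 / 0.828831 = -1.509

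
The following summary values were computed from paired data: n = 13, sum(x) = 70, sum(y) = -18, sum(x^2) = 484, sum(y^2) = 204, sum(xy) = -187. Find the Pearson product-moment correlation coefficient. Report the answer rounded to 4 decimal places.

-0.6505

S_xy = nΣxy − ΣxΣy = 13·(-187) − 70·(-18) = -2431 − (-1260) = -1171
S_xx = nΣx² − (Σx)² = 13·484 − 70² = 6292 − 4900 = 1392
S_yy = nΣy² − (Σy)² = 13·204 − (-18)² = 2652 − 324 = 2328
r = S_xy / √(S_xx·S_yy) = -1171 / √(1392·2328) = -1171 / √3240576 = -1171 / 1800.1600 = -0.6505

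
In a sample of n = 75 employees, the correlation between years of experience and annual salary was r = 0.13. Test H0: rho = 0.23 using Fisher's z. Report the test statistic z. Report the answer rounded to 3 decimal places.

z_r = atanh(0.13) = 0.130740,  z_0 = atanh(0.23) = 0.234189
SE = 1/√(n−3) = 1/√72 = 0.117851
z = (z_r − z_0)/SE = (0.130740 − 0.234189) / 0.117851 = -0.103449 / 0.117851 = -0.878

-0.878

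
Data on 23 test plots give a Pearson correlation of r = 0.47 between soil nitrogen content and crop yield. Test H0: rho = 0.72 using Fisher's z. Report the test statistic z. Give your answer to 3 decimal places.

z_r = atanh(0.47) = 0.510070,  z_0 = atanh(0.72) = 0.907645
SE = 1/√(n−3) = 1/√20 = 0.223607
z = (z_r − z_0)/SE = (0.510070 − 0.907645) / 0.223607 = -0.397575 / 0.223607 = -1.778

-1.778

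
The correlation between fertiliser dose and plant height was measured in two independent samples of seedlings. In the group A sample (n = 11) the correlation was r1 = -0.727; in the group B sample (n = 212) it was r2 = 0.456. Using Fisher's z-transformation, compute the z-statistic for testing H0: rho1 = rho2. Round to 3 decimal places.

z1 = atanh(-0.727) = -0.922335,  z2 = atanh(0.456) = 0.492249
SE = √(1/(n1−3) + 1/(n2−3)) = √(1/8 + 1/209) = √(0.1250000 + 0.0047847) = √0.1297847 = 0.360256
z = (z1 − z2)/SE = (-0.922335 − 0.492249) / 0.360256 = -1.414584 / 0.360256 = -3.927

-3.927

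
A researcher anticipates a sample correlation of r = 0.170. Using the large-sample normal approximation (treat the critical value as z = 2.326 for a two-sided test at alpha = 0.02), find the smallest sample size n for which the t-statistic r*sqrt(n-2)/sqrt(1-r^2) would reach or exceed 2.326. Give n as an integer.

r√(n−2)/√(1−r²) ≥ 2.326  ⇔  n−2 ≥ (2.326)²·(1−r²)/r²
(1−r²)/r² = (1−0.028900)/0.028900 = 33.6021
n ≥ 2 + 5.410276·33.6021 = 2 + 181.7966 = 183.7966
⌈183.7966⌉ = 184

184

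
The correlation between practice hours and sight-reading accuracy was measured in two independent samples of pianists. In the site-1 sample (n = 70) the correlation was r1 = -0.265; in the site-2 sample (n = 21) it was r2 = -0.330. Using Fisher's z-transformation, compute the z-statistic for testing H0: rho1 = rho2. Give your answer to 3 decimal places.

z1 = atanh(-0.265) = -0.271478,  z2 = atanh(-0.330) = -0.342828
SE = √(1/(n1−3) + 1/(n2−3)) = √(1/67 + 1/18) = √(0.0149254 + 0.0555556) = √0.0704810 = 0.265483
z = (z1 − z2)/SE = (-0.271478 − (-0.342828)) / 0.265483 = 0.071350 / 0.265483 = 0.269

0.269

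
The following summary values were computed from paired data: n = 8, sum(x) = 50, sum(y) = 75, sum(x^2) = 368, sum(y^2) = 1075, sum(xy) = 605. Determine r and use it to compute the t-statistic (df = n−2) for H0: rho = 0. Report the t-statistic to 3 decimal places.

7.327

S_xy = nΣxy − ΣxΣy = 8·605 − 50·75 = 4840 − 3750 = 1090
S_xx = nΣx² − (Σx)² = 8·368 − 50² = 2944 − 2500 = 444
S_yy = nΣy² − (Σy)² = 8·1075 − 75² = 8600 − 5625 = 2975
r = S_xy / √(S_xx·S_yy) = 1090 / √(444·2975) = 1090 / √1320900 = 1090 / 1149.3041 = 0.9484
t = r·√(n−2)/√(1−r²) = 0.9484·√6 / √(1−0.899463) = 2.323096 / 0.317076 = 7.327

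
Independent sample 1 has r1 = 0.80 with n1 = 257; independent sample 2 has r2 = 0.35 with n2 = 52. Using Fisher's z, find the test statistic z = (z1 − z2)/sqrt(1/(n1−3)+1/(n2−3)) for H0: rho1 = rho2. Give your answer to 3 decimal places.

z1 = atanh(0.80) = 1.098612,  z2 = atanh(0.35) = 0.365444
SE = √(1/(n1−3) + 1/(n2−3)) = √(1/254 + 1/49) = √(0.0039370 + 0.0204082) = √0.0243452 = 0.156029
z = (z1 − z2)/SE = (1.098612 − 0.365444) / 0.156029 = 0.733168 / 0.156029 = 4.699

4.699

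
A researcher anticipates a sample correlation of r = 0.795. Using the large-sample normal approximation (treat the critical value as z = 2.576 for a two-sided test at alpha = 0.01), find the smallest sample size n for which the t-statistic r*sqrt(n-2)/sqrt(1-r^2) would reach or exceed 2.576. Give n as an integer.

6

Need r·√(n−2)/√(1−r²) ≥ 2.576
√(n−2) ≥ 2.576·√(1−0.632025) / 0.795 = 2.576·0.606609 / 0.795 = 1.9656
n−2 ≥ 3.8636  ⇒  n ≥ 5.8636
Smallest integer n = 6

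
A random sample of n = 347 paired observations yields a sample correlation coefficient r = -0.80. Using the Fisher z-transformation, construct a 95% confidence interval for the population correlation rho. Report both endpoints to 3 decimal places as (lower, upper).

(-0.835, -0.759)

Fisher z: z_r = atanh(r) = ½·ln((1+(-0.80))/(1−(-0.80))) = -1.098612
SE(z) = 1/√(n−3) = 1/√344 = 0.053916
95% ⇒ z* = 1.960; margin = 1.960·0.053916 = 0.105675
CI on z-scale: (-1.204287, -0.992937)
Back-transform: tanh(-1.204287) = -0.834958, tanh(-0.992937) = -0.758612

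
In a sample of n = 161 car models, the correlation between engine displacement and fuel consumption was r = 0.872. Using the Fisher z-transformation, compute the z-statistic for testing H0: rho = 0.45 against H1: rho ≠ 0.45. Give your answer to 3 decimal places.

10.768

z_r = atanh(0.872) = 1.341366,  z_0 = atanh(0.45) = 0.484700
SE = 1/√(n−3) = 1/√158 = 0.079556
z = (z_r − z_0)/SE = (1.341366 − 0.484700) / 0.079556 = 0.856666 / 0.079556 = 10.768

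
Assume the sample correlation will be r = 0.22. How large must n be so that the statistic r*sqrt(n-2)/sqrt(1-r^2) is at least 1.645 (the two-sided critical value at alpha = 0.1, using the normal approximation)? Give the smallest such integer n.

56

r√(n−2)/√(1−r²) ≥ 1.645  ⇔  n−2 ≥ (1.645)²·(1−r²)/r²
(1−r²)/r² = (1−0.0484)/0.0484 = 19.6612
n ≥ 2 + 2.706025·19.6612 = 2 + 53.2037 = 55.2037
⌈55.2037⌉ = 56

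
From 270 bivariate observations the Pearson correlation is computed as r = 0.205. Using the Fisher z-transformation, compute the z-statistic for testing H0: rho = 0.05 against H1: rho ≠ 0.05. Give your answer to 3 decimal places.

2.580

z_r = atanh(0.205) = 0.207946,  z_0 = atanh(0.05) = 0.050042
SE = 1/√(n−3) = 1/√267 = 0.061199
z = (z_r − z_0)/SE = (0.207946 − 0.050042) / 0.061199 = 0.157904 / 0.061199 = 2.580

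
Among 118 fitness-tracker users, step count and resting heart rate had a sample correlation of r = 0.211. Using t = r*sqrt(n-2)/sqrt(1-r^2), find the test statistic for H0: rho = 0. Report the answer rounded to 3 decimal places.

2.325

t = r·√(n−2) / √(1−r²) with r = 0.211, n = 118
  = 0.211·√116 / √(1 − 0.044521)
  = 0.211·10.770330 / 0.977486
  = 2.272540 / 0.977486 = 2.325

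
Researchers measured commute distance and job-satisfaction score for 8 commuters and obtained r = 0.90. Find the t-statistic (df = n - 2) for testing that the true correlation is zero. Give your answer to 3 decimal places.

5.058

t = r·√(n−2) / √(1−r²) with r = 0.90, n = 8
  = 0.90·√6 / √(1 − 0.8100)
  = 0.90·2.449490 / 0.435890
  = 2.204541 / 0.435890 = 5.058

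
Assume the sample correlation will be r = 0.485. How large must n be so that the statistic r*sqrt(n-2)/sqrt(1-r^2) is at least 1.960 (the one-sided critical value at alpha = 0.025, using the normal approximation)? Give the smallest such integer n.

Need r·√(n−2)/√(1−r²) ≥ 1.960
√(n−2) ≥ 1.960·√(1−0.235225) / 0.485 = 1.960·0.874514 / 0.485 = 3.5341
n−2 ≥ 12.4899  ⇒  n ≥ 14.4899
Smallest integer n = 15

15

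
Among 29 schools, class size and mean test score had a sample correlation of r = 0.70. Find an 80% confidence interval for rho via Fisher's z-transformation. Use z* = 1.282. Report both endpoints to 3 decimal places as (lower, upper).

Fisher z: z_r = atanh(r) = ½·ln((1+0.70)/(1−0.70)) = 0.867301
SE(z) = 1/√(n−3) = 1/√26 = 0.196116
80% ⇒ z* = 1.282; margin = 1.282·0.196116 = 0.251421
CI on z-scale: (0.615880, 1.118722)
Back-transform: tanh(0.615880) = 0.548253, tanh(1.118722) = 0.807124

(0.548, 0.807)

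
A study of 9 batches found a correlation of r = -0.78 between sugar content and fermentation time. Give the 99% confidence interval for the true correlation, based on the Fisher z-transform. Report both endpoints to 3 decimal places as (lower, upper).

Fisher z: z_r = atanh(r) = ½·ln((1+(-0.78))/(1−(-0.78))) = -1.045371
SE(z) = 1/√(n−3) = 1/√6 = 0.408248
99% ⇒ z* = 2.576; margin = 2.576·0.408248 = 1.051647
CI on z-scale: (-2.097018, 0.006276)
Back-transform: tanh(-2.097018) = -0.970278, tanh(0.006276) = 0.006276

(-0.970, 0.006)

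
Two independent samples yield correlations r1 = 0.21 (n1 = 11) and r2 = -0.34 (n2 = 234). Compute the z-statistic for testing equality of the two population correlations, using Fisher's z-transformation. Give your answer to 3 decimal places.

Fisher z-transforms: z1 = atanh(0.21) = 0.213171, z2 = atanh(-0.34) = -0.354093; difference d = 0.567264
Var(d) = 1/8 + 1/231 = 0.1250000 + 0.0043290 = 0.1293290
z = d/√Var(d) = 0.567264 / √0.1293290 = 0.567264 / 0.359623 = 1.577

1.577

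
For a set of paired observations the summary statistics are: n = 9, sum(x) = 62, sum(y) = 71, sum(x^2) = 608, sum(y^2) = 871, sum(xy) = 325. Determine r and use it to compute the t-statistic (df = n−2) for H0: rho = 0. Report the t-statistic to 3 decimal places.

-2.536

S_xy = nΣxy − ΣxΣy = 9·325 − 62·71 = 2925 − 4402 = -1477
S_xx = nΣx² − (Σx)² = 9·608 − 62² = 5472 − 3844 = 1628
S_yy = nΣy² − (Σy)² = 9·871 − 71² = 7839 − 5041 = 2798
r = S_xy / √(S_xx·S_yy) = -1477 / √(1628·2798) = -1477 / √4555144 = -1477 / 2134.2783 = -0.6920
t = r·√(n−2)/√(1−r²) = -0.6920·√7 / √(1−0.478864) = -1.830860 / 0.721897 = -2.536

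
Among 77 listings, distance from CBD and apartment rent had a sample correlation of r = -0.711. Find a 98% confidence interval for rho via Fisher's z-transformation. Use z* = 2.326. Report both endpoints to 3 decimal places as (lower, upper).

Fisher z: z_r = atanh(r) = ½·ln((1+(-0.711))/(1−(-0.711))) = -0.889203
SE(z) = 1/√(n−3) = 1/√74 = 0.116248
98% ⇒ z* = 2.326; margin = 2.326·0.116248 = 0.270393
CI on z-scale: (-1.159596, -0.618810)
Back-transform: tanh(-1.159596) = -0.820908, tanh(-0.618810) = -0.550299

(-0.821, -0.550)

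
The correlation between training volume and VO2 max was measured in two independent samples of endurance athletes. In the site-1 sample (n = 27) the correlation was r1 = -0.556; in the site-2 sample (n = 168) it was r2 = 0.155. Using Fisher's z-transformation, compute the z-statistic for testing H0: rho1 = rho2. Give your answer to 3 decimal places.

-3.585

z1 = atanh(-0.556) = -0.627025,  z2 = atanh(0.155) = 0.156259
SE = √(1/(n1−3) + 1/(n2−3)) = √(1/24 + 1/165) = √(0.0416667 + 0.0060606) = √0.0477273 = 0.218466
z = (z1 − z2)/SE = (-0.627025 − 0.156259) / 0.218466 = -0.783284 / 0.218466 = -3.585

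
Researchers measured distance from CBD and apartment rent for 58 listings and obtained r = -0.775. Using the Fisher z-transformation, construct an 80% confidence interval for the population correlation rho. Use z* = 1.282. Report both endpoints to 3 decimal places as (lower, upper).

(-0.835, -0.696)

z_r = atanh(-0.775) = -1.032728;  SE = 1/√(n−3) = 1/√55 = 0.134840
z-limits: -1.032728 ± 1.282·0.134840 = -1.032728 ± 0.172865 = [-1.205593, -0.859863]
ρ-limits: (tanh -1.205593, tanh -0.859863) = (-0.835, -0.696)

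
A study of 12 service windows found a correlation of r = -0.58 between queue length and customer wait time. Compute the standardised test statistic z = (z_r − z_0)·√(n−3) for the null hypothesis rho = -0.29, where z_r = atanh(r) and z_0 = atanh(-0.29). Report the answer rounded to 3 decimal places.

-1.092

z_r = atanh(-0.58) = -0.662463,  z_0 = atanh(-0.29) = -0.298566
SE = 1/√(n−3) = 1/√9 = 0.333333
z = (z_r − z_0)/SE = (-0.662463 − (-0.298566)) / 0.333333 = -0.363897 / 0.333333 = -1.092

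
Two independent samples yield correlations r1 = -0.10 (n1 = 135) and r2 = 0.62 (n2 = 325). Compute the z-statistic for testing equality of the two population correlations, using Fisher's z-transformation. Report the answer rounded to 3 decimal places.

-7.986

Fisher z-transforms: z1 = atanh(-0.10) = -0.100335, z2 = atanh(0.62) = 0.725005; difference d = -0.825340
Var(d) = 1/132 + 1/322 = 0.0075758 + 0.0031056 = 0.0106814
z = d/√Var(d) = -0.825340 / √0.0106814 = -0.825340 / 0.103351 = -7.986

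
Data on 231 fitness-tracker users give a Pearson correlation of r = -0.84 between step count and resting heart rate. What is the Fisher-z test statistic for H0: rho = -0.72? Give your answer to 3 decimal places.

z_r = atanh(-0.84) = -1.221174,  z_0 = atanh(-0.72) = -0.907645
SE = 1/√(n−3) = 1/√228 = 0.066227
z = (z_r − z_0)/SE = (-1.221174 − (-0.907645)) / 0.066227 = -0.313529 / 0.066227 = -4.734

-4.734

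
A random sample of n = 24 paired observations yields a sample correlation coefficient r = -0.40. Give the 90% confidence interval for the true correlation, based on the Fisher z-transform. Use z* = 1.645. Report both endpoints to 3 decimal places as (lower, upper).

Fisher z: z_r = atanh(r) = ½·ln((1+(-0.40))/(1−(-0.40))) = -0.423649
SE(z) = 1/√(n−3) = 1/√21 = 0.218218
90% ⇒ z* = 1.645; margin = 1.645·0.218218 = 0.358969
CI on z-scale: (-0.782618, -0.064680)
Back-transform: tanh(-0.782618) = -0.654207, tanh(-0.064680) = -0.064590

(-0.654, -0.065)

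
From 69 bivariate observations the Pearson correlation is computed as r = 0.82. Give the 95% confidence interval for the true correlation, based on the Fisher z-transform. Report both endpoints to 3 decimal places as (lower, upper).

z_r = atanh(0.82) = 1.156817;  SE = 1/√(n−3) = 1/√66 = 0.123091
z-limits: 1.156817 ± 1.960·0.123091 = 1.156817 ± 0.241258 = [0.915559, 1.398075]
ρ-limits: (tanh 0.915559, tanh 1.398075) = (0.724, 0.885)

(0.724, 0.885)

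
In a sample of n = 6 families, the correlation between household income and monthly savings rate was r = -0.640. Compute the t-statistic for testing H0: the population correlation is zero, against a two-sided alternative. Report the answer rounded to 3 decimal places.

-1.666

1 − r² = 1 − 0.409600 = 0.590400;  √(1−r²) = 0.768375
√(n−2) = √4 = 2.000000
t = r·√(n−2)/√(1−r²) = -0.640 · 2.000000 / 0.768375 = -1.666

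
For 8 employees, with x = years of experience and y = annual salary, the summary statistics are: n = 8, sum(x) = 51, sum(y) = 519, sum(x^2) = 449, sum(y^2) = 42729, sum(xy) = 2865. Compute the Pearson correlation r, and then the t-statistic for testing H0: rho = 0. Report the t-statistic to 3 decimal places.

S_xy = nΣxy − ΣxΣy = 8·2865 − 51·519 = 22920 − 26469 = -3549
S_xx = nΣx² − (Σx)² = 8·449 − 51² = 3592 − 2601 = 991
S_yy = nΣy² − (Σy)² = 8·42729 − 519² = 341832 − 269361 = 72471
r = S_xy / √(S_xx·S_yy) = -3549 / √(991·72471) = -3549 / √71818761 = -3549 / 8474.5950 = -0.4188
t = r·√(n−2)/√(1−r²) = -0.4188·√6 / √(1−0.175393) = -1.025846 / 0.908079 = -1.130

-1.130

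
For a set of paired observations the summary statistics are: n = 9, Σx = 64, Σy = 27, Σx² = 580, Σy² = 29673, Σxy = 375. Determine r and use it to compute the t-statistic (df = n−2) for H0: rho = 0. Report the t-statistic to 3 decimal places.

0.253

Numerator: nΣxy − (Σx)(Σy) = 9·375 − (64)(27) = 1647
Denominator: √[(nΣx²−(Σx)²)(nΣy²−(Σy)²)]
  nΣx²−(Σx)² = 9·580 − 4096 = 1124;  nΣy²−(Σy)² = 9·29673 − 729 = 266328
  √(1124·266328) = √299352672 = 17301.8112
r = 1647 / 17301.8112 = 0.0952
t = r·√(n−2)/√(1−r²) = 0.0952·√7 / √(1−0.009063) = 0.251876 / 0.995458 = 0.253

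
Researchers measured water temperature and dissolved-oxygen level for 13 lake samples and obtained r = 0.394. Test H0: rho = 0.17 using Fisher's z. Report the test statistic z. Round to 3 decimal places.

Fisher z: atanh(0.394) = 0.416526, atanh(0.17) = 0.171667
z = (z_r − z_0)·√(n−3) = (0.416526 − 0.171667)·√10 = 0.244859 · 3.162278 = 0.774

0.774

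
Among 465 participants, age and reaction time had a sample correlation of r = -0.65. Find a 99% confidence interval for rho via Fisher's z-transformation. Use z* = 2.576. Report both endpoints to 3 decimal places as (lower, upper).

(-0.714, -0.575)

Fisher z: z_r = atanh(r) = ½·ln((1+(-0.65))/(1−(-0.65))) = -0.775299
SE(z) = 1/√(n−3) = 1/√462 = 0.046524
99% ⇒ z* = 2.576; margin = 2.576·0.046524 = 0.119846
CI on z-scale: (-0.895145, -0.655453)
Back-transform: tanh(-0.895145) = -0.713926, tanh(-0.655453) = -0.575329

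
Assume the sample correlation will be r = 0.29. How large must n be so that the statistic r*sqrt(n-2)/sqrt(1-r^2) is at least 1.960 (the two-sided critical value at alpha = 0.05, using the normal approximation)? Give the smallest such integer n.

44

r√(n−2)/√(1−r²) ≥ 1.960  ⇔  n−2 ≥ (1.960)²·(1−r²)/r²
(1−r²)/r² = (1−0.0841)/0.0841 = 10.8906
n ≥ 2 + 3.8416·10.8906 = 2 + 41.8373 = 43.8373
⌈43.8373⌉ = 44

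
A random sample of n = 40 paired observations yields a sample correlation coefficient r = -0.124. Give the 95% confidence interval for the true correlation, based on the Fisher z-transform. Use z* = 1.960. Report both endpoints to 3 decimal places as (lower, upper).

z_r = atanh(-0.124) = -0.124641;  SE = 1/√(n−3) = 1/√37 = 0.164399
z-limits: -0.124641 ± 1.960·0.164399 = -0.124641 ± 0.322222 = [-0.446863, 0.197581]
ρ-limits: (tanh -0.446863, tanh 0.197581) = (-0.419, 0.195)

(-0.419, 0.195)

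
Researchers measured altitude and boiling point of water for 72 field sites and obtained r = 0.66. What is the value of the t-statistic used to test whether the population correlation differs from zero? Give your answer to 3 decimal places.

7.350

1 − r² = 1 − 0.4356 = 0.5644;  √(1−r²) = 0.751266
√(n−2) = √70 = 8.366600
t = r·√(n−2)/√(1−r²) = 0.66 · 8.366600 / 0.751266 = 7.350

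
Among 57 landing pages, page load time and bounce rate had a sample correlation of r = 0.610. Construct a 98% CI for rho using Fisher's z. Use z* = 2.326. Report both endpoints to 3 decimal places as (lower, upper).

(0.373, 0.772)

Fisher z: z_r = atanh(r) = ½·ln((1+0.610)/(1−0.610)) = 0.708921
SE(z) = 1/√(n−3) = 1/√54 = 0.136083
98% ⇒ z* = 2.326; margin = 2.326·0.136083 = 0.316529
CI on z-scale: (0.392392, 1.025450)
Back-transform: tanh(0.392392) = 0.373421, tanh(1.025450) = 0.772077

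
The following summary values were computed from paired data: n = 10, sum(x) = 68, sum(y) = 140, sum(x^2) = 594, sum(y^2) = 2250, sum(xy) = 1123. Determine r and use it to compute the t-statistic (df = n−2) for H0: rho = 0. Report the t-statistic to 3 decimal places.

5.120

S_xy = nΣxy − ΣxΣy = 10·1123 − 68·140 = 11230 − 9520 = 1710
S_xx = nΣx² − (Σx)² = 10·594 − 68² = 5940 − 4624 = 1316
S_yy = nΣy² − (Σy)² = 10·2250 − 140² = 22500 − 19600 = 2900
r = S_xy / √(S_xx·S_yy) = 1710 / √(1316·2900) = 1710 / √3816400 = 1710 / 1953.5609 = 0.8753
t = r·√(n−2)/√(1−r²) = 0.8753·√8 / √(1−0.766150) = 2.475722 / 0.483580 = 5.120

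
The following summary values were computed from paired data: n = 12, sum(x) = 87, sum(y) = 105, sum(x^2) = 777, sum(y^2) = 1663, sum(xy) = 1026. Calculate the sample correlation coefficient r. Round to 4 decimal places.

Numerator: nΣxy − (Σx)(Σy) = 12·1026 − (87)(105) = 3177
Denominator: √[(nΣx²−(Σx)²)(nΣy²−(Σy)²)]
  nΣx²−(Σx)² = 12·777 − 7569 = 1755;  nΣy²−(Σy)² = 12·1663 − 11025 = 8931
  √(1755·8931) = √15673905 = 3959.0283
r = 3177 / 3959.0283 = 0.8025

0.8025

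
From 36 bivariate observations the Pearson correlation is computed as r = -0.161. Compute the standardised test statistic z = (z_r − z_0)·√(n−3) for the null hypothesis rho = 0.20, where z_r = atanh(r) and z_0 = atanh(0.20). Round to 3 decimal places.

-2.098

z_r = atanh(-0.161) = -0.162413,  z_0 = atanh(0.20) = 0.202733
SE = 1/√(n−3) = 1/√33 = 0.174078
z = (z_r − z_0)/SE = (-0.162413 − 0.202733) / 0.174078 = -0.365146 / 0.174078 = -2.098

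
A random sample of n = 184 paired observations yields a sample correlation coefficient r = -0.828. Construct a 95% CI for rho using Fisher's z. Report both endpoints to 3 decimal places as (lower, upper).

(-0.869, -0.776)

z_r = atanh(-0.828) = -1.181742;  SE = 1/√(n−3) = 1/√181 = 0.074329
z-limits: -1.181742 ± 1.960·0.074329 = -1.181742 ± 0.145685 = [-1.327427, -1.036057]
ρ-limits: (tanh -1.327427, tanh -1.036057) = (-0.869, -0.776)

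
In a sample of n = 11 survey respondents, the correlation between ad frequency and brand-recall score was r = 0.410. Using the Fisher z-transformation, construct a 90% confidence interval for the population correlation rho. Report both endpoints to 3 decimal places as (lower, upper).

(-0.145, 0.769)

z_r = atanh(0.410) = 0.435611;  SE = 1/√(n−3) = 1/√8 = 0.353553
z-limits: 0.435611 ± 1.645·0.353553 = 0.435611 ± 0.581595 = [-0.145984, 1.017206]
ρ-limits: (tanh -0.145984, tanh 1.017206) = (-0.145, 0.769)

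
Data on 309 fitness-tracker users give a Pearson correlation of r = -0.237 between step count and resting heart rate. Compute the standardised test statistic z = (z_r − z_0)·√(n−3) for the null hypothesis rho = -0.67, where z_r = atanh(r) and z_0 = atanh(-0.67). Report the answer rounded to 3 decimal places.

9.956

Fisher z: atanh(-0.237) = -0.241593, atanh(-0.67) = -0.810743
z = (z_r − z_0)·√(n−3) = (-0.241593 − (-0.810743))·√306 = 0.569150 · 17.492856 = 9.956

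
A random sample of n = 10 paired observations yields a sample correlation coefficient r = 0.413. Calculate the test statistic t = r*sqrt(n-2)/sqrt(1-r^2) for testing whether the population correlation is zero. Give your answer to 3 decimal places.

t = r·√(n−2) / √(1−r²) with r = 0.413, n = 10
  = 0.413·√8 / √(1 − 0.170569)
  = 0.413·2.828427 / 0.910731
  = 1.168140 / 0.910731 = 1.283

1.283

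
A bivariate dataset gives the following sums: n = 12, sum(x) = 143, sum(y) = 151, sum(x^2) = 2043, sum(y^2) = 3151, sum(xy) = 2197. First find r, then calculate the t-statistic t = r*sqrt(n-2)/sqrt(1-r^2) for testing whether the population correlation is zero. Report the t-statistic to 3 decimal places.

2.438

Numerator: nΣxy − (Σx)(Σy) = 12·2197 − (143)(151) = 4771
Denominator: √[(nΣx²−(Σx)²)(nΣy²−(Σy)²)]
  nΣx²−(Σx)² = 12·2043 − 20449 = 4067;  nΣy²−(Σy)² = 12·3151 − 22801 = 15011
  √(4067·15011) = √61049737 = 7813.4331
r = 4771 / 7813.4331 = 0.6106
t = r·√(n−2)/√(1−r²) = 0.6106·√10 / √(1−0.372832) = 1.930887 / 0.791939 = 2.438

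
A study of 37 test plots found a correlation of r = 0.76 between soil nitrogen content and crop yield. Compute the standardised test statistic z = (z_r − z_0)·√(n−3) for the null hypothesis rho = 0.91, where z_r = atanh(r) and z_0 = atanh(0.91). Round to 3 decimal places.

Fisher z: atanh(0.76) = 0.996215, atanh(0.91) = 1.527524
z = (z_r − z_0)·√(n−3) = (0.996215 − 1.527524)·√34 = -0.531309 · 5.830952 = -3.098

-3.098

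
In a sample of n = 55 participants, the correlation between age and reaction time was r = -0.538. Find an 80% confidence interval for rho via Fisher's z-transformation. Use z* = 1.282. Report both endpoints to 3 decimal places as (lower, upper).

z_r = atanh(-0.538) = -0.601337;  SE = 1/√(n−3) = 1/√52 = 0.138675
z-limits: -0.601337 ± 1.282·0.138675 = -0.601337 ± 0.177781 = [-0.779118, -0.423556]
ρ-limits: (tanh -0.779118, tanh -0.423556) = (-0.652, -0.400)

(-0.652, -0.400)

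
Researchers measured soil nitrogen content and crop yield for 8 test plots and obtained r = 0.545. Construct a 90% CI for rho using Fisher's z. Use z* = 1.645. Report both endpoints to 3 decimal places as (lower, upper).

(-0.124, 0.873)

z_r = atanh(0.545) = 0.611241;  SE = 1/√(n−3) = 1/√5 = 0.447214
z-limits: 0.611241 ± 1.645·0.447214 = 0.611241 ± 0.735667 = [-0.124426, 1.346908]
ρ-limits: (tanh -0.124426, tanh 1.346908) = (-0.124, 0.873)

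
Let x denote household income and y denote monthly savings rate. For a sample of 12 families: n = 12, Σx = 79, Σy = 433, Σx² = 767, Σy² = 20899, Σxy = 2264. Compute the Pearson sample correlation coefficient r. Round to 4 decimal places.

-0.5140

S_xy = nΣxy − ΣxΣy = 12·2264 − 79·433 = 27168 − 34207 = -7039
S_xx = nΣx² − (Σx)² = 12·767 − 79² = 9204 − 6241 = 2963
S_yy = nΣy² − (Σy)² = 12·20899 − 433² = 250788 − 187489 = 63299
r = S_xy / √(S_xx·S_yy) = -7039 / √(2963·63299) = -7039 / √187554937 = -7039 / 13695.0698 = -0.5140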